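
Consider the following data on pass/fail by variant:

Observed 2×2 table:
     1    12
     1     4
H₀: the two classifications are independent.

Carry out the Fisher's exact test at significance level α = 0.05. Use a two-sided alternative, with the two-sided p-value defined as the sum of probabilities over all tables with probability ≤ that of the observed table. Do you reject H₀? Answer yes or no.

reject H₀: no

Margins: r₁=13, r₂=5, c₁=2, c₂=16, n=18
p_obs = C(13,1)·C(5,1)/C(18,2); sum pmf over tables with pmf ≤ p_obs
p-value (two-sided) = 0.49020
At α=0.05: p ≥ α → fail to reject H₀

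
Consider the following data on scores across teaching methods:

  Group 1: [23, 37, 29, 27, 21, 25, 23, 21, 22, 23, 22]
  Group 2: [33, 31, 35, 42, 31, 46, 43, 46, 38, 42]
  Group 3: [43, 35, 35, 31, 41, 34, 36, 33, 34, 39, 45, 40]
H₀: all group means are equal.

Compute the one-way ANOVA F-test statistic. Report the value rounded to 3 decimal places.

test statistic = 25.372

Group means [24.82, 38.70, 37.17], grand mean 33.515
SSB = Σnᵢ(x̄ᵢ−x̄)² = 1260.839; SSW = ΣΣ(x−x̄ᵢ)² = 745.403
MSB = 1260.839/2 = 630.4197; MSW = 745.403/30 = 24.8468
F = MSB/MSW = 25.3723
df = (2, 30)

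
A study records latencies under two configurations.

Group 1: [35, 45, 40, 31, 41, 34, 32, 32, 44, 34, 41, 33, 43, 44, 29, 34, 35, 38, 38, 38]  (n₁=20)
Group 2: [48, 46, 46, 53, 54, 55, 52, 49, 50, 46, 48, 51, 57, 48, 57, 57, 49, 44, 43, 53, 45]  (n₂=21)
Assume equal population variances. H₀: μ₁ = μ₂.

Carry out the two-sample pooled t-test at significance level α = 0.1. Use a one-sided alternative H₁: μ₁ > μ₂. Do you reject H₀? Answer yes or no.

x̄₁=37.050, s₁=4.828, n₁=20
x̄₂=50.048, s₂=4.376, n₂=21
s_p² = [19·4.828² + 20·4.376²]/39 = 21.1770
SE = √(s_p²·(1/20+1/21)) = 1.4378
t = (37.050−50.048)/1.4378 = -9.0399
df = 39
p-value (one-sided, H₁ greater) = 1.00000
At α=0.1: p ≥ α → fail to reject H₀

reject H₀: no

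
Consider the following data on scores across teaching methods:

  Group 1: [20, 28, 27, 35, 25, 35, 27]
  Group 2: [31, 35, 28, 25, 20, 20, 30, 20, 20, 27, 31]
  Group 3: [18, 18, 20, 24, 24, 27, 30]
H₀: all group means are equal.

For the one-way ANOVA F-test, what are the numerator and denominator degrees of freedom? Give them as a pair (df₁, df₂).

k = 3 groups, N = 25 total
df = (k−1, N−k) = (3−1, 25−3) = (2, 22)

degrees of freedom = [2, 22]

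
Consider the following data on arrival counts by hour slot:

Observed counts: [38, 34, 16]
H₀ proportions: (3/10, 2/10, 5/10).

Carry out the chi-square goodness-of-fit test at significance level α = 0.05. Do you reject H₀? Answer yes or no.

n = 88; E_i = n·p_i = [26.40, 17.60, 44.00]
χ² = (38−26.40)²/26.40 + (34−17.60)²/17.60 + (16−44.00)²/44.00 = 38.1970
df = 2
p-value (upper-tail) = 0.00000
At α=0.05: p < α → reject H₀

reject H₀: yes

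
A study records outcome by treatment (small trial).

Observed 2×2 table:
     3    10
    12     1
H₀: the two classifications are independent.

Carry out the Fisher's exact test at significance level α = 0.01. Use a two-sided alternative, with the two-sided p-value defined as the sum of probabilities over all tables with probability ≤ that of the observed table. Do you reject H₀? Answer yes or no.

Margins: r₁=13, r₂=13, c₁=15, c₂=11, n=26
p_obs = C(13,3)·C(13,12)/C(26,15); sum pmf over tables with pmf ≤ p_obs
p-value (two-sided) = 0.00098
At α=0.01: p < α → reject H₀

reject H₀: yes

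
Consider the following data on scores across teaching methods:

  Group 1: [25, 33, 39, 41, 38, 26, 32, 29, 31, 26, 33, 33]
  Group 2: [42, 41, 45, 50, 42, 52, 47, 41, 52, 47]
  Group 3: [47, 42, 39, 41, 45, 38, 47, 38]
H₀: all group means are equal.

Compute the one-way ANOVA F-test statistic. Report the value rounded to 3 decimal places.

Group means [32.17, 45.90, 42.12], grand mean 39.400
SSB = Σnᵢ(x̄ᵢ−x̄)² = 1109.758; SSW = ΣΣ(x−x̄ᵢ)² = 573.442
MSB = 1109.758/2 = 554.8792; MSW = 573.442/27 = 21.2386
F = MSB/MSW = 26.1260
df = (2, 27)

test statistic = 26.126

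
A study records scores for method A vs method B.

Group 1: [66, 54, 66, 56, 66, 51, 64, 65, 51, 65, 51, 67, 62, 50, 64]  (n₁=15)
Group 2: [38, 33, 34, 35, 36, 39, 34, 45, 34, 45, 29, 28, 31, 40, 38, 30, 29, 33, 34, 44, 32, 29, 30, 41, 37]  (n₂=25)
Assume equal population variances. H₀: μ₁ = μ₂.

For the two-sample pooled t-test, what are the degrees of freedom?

degrees of freedom = 38

df = n₁ + n₂ − 2 = 15 + 25 − 2 = 38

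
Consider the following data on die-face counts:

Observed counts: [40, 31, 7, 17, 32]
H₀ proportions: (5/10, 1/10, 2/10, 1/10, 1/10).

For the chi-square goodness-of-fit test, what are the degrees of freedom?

df = k − 1 = 5 − 1 = 4

degrees of freedom = 4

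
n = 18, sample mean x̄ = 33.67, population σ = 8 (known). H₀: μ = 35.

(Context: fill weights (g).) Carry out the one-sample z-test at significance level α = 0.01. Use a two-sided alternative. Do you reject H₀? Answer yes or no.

SE = σ/√n = 8/√18 = 1.8856
z = (x̄−μ₀)/SE = (33.67−35)/1.8856 = -0.7053
p-value (two-sided) = 0.48060
At α=0.01: p ≥ α → fail to reject H₀

reject H₀: no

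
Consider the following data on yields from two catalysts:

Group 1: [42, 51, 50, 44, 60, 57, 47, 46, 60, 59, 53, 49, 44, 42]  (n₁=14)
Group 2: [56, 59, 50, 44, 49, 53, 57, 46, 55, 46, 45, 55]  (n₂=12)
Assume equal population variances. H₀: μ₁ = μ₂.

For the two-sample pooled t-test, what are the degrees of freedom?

degrees of freedom = 24

df = n₁ + n₂ − 2 = 14 + 12 − 2 = 24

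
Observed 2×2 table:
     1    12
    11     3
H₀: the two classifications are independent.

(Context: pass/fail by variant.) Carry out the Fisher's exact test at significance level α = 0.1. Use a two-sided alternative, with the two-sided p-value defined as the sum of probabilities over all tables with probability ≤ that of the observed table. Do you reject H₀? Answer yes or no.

reject H₀: yes

Margins: r₁=13, r₂=14, c₁=12, c₂=15, n=27
p_obs = C(13,1)·C(14,11)/C(27,12); sum pmf over tables with pmf ≤ p_obs
p-value (two-sided) = 0.00034
At α=0.1: p < α → reject H₀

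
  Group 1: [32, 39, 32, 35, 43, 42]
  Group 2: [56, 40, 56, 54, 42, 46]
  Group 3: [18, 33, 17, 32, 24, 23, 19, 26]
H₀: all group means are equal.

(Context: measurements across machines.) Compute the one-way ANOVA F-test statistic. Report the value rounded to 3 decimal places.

test statistic = 28.758

Group means [37.17, 49.00, 24.00], grand mean 35.450
SSB = Σnᵢ(x̄ᵢ−x̄)² = 2168.117; SSW = ΣΣ(x−x̄ᵢ)² = 640.833
MSB = 2168.117/2 = 1084.0583; MSW = 640.833/17 = 37.6961
F = MSB/MSW = 28.7579
df = (2, 17)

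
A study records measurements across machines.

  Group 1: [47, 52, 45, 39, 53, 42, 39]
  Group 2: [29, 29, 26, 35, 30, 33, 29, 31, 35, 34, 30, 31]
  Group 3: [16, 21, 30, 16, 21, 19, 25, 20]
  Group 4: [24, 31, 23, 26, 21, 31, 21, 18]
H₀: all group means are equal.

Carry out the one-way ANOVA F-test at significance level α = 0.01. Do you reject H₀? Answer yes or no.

reject H₀: yes

Group means [45.29, 31.00, 21.00, 24.38], grand mean 30.057
SSB = Σnᵢ(x̄ᵢ−x̄)² = 2548.582; SSW = ΣΣ(x−x̄ᵢ)² = 589.304
MSB = 2548.582/3 = 849.5274; MSW = 589.304/31 = 19.0098
F = MSB/MSW = 44.6889
df = (3, 31)
p-value (upper-tail) = 0.00000
At α=0.01: p < α → reject H₀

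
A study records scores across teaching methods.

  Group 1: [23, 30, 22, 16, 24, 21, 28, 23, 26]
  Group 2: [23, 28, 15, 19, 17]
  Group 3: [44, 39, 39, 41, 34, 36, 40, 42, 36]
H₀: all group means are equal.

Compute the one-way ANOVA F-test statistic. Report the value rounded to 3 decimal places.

Group means [23.67, 20.40, 39.00], grand mean 28.957
SSB = Σnᵢ(x̄ᵢ−x̄)² = 1525.757; SSW = ΣΣ(x−x̄ᵢ)² = 323.200
MSB = 1525.757/2 = 762.8783; MSW = 323.200/20 = 16.1600
F = MSB/MSW = 47.2078
df = (2, 20)

test statistic = 47.208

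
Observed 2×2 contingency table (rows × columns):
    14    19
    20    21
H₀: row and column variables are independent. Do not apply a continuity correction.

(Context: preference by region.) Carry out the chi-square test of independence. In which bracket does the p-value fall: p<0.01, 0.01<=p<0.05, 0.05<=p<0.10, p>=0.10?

Row totals [33, 41], col totals [34, 40], n=74
χ² = (14−15.16)²/15.16 + (19−17.84)²/17.84 + (20−18.84)²/18.84 + (21−22.16)²/22.16 = 0.2974
df = 1
p-value (upper-tail) = 0.58549
→ bracket: p>=0.10

p-value bracket: p>=0.10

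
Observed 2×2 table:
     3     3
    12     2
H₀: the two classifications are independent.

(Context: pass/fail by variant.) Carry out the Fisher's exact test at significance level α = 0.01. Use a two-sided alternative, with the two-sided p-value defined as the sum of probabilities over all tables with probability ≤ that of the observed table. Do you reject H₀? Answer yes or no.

Margins: r₁=6, r₂=14, c₁=15, c₂=5, n=20
p_obs = C(6,3)·C(14,12)/C(20,15); sum pmf over tables with pmf ≤ p_obs
p-value (two-sided) = 0.13132
At α=0.01: p ≥ α → fail to reject H₀

reject H₀: no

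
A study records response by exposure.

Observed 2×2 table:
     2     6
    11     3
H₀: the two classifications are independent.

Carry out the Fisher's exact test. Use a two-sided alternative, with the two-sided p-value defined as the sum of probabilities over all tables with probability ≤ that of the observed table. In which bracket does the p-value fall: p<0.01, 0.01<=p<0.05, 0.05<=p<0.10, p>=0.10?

p-value bracket: 0.01<=p<0.05

Margins: r₁=8, r₂=14, c₁=13, c₂=9, n=22
p_obs = C(8,2)·C(14,11)/C(22,13); sum pmf over tables with pmf ≤ p_obs
p-value (two-sided) = 0.02601
→ bracket: 0.01<=p<0.05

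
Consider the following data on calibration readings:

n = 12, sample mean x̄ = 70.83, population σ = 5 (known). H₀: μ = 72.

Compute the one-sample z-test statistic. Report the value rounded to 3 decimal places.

SE = σ/√n = 5/√12 = 1.4434
z = (x̄−μ₀)/SE = (70.83−72)/1.4434 = -0.8106

test statistic = -0.811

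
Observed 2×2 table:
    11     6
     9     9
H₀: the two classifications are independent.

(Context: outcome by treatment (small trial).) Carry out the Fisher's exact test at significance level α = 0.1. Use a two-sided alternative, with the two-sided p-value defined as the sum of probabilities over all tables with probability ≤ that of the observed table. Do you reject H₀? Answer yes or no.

reject H₀: no

Margins: r₁=17, r₂=18, c₁=20, c₂=15, n=35
p_obs = C(17,11)·C(18,9)/C(35,20); sum pmf over tables with pmf ≤ p_obs
p-value (two-sided) = 0.49979
At α=0.1: p ≥ α → fail to reject H₀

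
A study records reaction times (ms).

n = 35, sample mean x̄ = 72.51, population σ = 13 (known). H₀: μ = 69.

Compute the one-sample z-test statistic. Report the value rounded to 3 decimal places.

test statistic = 1.597

SE = σ/√n = 13/√35 = 2.1974
z = (x̄−μ₀)/SE = (72.51−69)/2.1974 = 1.5973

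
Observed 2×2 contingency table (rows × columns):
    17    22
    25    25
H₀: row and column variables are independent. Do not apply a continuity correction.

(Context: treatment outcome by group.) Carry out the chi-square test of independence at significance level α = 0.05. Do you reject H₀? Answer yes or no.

reject H₀: no

Row totals [39, 50], col totals [42, 47], n=89
χ² = (17−18.40)²/18.40 + (22−20.60)²/20.60 + (25−23.60)²/23.60 + (25−26.40)²/26.40 = 0.3613
df = 1
p-value (upper-tail) = 0.54780
At α=0.05: p ≥ α → fail to reject H₀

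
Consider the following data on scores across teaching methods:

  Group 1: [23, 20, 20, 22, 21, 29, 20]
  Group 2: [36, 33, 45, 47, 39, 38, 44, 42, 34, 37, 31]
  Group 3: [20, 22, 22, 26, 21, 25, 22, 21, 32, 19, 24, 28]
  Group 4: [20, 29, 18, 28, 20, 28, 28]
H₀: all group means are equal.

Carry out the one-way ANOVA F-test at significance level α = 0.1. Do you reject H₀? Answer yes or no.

Group means [22.14, 38.73, 23.50, 24.43], grand mean 27.946
SSB = Σnᵢ(x̄ᵢ−x̄)² = 1838.139; SSW = ΣΣ(x−x̄ᵢ)² = 627.753
MSB = 1838.139/3 = 612.7129; MSW = 627.753/33 = 19.0228
F = MSB/MSW = 32.2094
df = (3, 33)
p-value (upper-tail) = 0.00000
At α=0.1: p < α → reject H₀

reject H₀: yes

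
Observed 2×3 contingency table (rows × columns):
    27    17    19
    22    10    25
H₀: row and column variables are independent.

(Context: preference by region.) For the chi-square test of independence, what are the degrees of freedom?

df = (r−1)(c−1) = (2−1)·(3−1) = 2

degrees of freedom = 2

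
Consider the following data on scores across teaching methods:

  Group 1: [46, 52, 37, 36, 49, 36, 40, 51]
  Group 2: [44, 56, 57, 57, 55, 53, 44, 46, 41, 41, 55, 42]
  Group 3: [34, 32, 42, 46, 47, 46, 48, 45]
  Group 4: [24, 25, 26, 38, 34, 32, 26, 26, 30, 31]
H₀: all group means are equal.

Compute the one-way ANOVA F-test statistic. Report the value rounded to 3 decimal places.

test statistic = 20.027

Group means [43.38, 49.25, 42.50, 29.20], grand mean 41.316
SSB = Σnᵢ(x̄ᵢ−x̄)² = 2268.486; SSW = ΣΣ(x−x̄ᵢ)² = 1283.725
MSB = 2268.486/3 = 756.1618; MSW = 1283.725/34 = 37.7566
F = MSB/MSW = 20.0273
df = (3, 34)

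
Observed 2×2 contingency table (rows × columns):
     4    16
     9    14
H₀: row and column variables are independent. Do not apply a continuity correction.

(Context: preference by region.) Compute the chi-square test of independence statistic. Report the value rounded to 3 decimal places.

Row totals [20, 23], col totals [13, 30], n=43
χ² = (4−6.05)²/6.05 + (16−13.95)²/13.95 + (9−6.95)²/6.95 + (14−16.05)²/16.05 = 1.8561
df = 1

test statistic = 1.856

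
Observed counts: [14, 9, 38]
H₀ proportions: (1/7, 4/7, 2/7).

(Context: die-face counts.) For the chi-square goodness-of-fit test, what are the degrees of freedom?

degrees of freedom = 2

df = k − 1 = 3 − 1 = 2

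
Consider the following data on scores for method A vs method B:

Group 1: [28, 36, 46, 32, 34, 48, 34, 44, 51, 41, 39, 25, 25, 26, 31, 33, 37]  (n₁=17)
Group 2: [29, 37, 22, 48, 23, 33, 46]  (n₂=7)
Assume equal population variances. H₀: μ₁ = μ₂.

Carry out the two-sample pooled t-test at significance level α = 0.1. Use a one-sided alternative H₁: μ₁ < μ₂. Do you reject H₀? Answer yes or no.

reject H₀: no

x̄₁=35.882, s₁=8.030, n₁=17
x̄₂=34.000, s₂=10.328, n₂=7
s_p² = [16·8.030² + 6·10.328²]/22 = 75.9893
SE = √(s_p²·(1/17+1/7)) = 3.9148
t = (35.882−34.000)/3.9148 = 0.4808
df = 22
p-value (one-sided, H₁ less) = 0.68231
At α=0.1: p ≥ α → fail to reject H₀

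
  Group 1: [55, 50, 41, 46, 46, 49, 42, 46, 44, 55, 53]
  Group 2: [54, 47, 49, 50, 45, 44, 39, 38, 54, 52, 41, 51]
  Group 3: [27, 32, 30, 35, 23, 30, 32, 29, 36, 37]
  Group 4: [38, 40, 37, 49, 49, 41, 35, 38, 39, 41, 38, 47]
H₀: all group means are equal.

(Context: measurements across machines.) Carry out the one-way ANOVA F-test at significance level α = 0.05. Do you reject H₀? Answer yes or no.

Group means [47.91, 47.00, 31.10, 41.00], grand mean 42.089
SSB = Σnᵢ(x̄ᵢ−x̄)² = 1883.835; SSW = ΣΣ(x−x̄ᵢ)² = 999.809
MSB = 1883.835/3 = 627.9451; MSW = 999.809/41 = 24.3856
F = MSB/MSW = 25.7507
df = (3, 41)
p-value (upper-tail) = 0.00000
At α=0.05: p < α → reject H₀

reject H₀: yes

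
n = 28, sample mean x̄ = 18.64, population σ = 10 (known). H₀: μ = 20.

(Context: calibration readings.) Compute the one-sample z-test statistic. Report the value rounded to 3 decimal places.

test statistic = -0.720

SE = σ/√n = 10/√28 = 1.8898
z = (x̄−μ₀)/SE = (18.64−20)/1.8898 = -0.7196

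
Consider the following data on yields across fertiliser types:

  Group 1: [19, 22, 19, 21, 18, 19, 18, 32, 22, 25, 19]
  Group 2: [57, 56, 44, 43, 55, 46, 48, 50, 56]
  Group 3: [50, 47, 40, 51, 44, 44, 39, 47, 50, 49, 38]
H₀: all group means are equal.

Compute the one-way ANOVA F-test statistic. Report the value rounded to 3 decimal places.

test statistic = 111.175

Group means [21.27, 50.56, 45.36], grand mean 38.323
SSB = Σnᵢ(x̄ᵢ−x̄)² = 5089.825; SSW = ΣΣ(x−x̄ᵢ)² = 640.949
MSB = 5089.825/2 = 2544.9123; MSW = 640.949/28 = 22.8911
F = MSB/MSW = 111.1750
df = (2, 28)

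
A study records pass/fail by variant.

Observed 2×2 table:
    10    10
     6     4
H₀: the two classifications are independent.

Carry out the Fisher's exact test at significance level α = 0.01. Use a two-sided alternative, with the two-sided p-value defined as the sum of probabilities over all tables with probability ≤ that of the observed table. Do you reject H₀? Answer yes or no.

reject H₀: no

Margins: r₁=20, r₂=10, c₁=16, c₂=14, n=30
p_obs = C(20,10)·C(10,6)/C(30,16); sum pmf over tables with pmf ≤ p_obs
p-value (two-sided) = 0.70895
At α=0.01: p ≥ α → fail to reject H₀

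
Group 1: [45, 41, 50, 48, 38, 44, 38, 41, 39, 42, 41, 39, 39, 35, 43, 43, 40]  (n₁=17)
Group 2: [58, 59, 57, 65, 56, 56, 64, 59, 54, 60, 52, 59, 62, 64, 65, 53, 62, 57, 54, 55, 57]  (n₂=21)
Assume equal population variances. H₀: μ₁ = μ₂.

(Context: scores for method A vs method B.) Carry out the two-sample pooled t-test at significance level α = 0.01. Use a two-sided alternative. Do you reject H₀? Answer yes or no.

reject H₀: yes

x̄₁=41.529, s₁=3.760, n₁=17
x̄₂=58.476, s₂=3.983, n₂=21
s_p² = [16·3.760² + 20·3.983²]/36 = 15.0965
SE = √(s_p²·(1/17+1/21)) = 1.2676
t = (41.529−58.476)/1.2676 = -13.3688
df = 36
p-value (two-sided) = 0.00000
At α=0.01: p < α → reject H₀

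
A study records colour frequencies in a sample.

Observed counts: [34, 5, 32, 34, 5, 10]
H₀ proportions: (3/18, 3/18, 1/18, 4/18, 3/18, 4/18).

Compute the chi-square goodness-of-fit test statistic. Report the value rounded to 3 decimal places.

n = 120; E_i = n·p_i = [20.00, 20.00, 6.67, 26.67, 20.00, 26.67]
χ² = (34−20.00)²/20.00 + (5−20.00)²/20.00 + (32−6.67)²/6.67 + (34−26.67)²/26.67 + (5−20.00)²/20.00 + (10−26.67)²/26.67 = 141.0000
df = 5

test statistic = 141.000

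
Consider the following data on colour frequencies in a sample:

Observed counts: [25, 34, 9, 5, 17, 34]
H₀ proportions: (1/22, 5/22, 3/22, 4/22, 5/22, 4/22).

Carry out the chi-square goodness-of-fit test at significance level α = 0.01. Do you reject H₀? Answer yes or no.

reject H₀: yes

n = 124; E_i = n·p_i = [5.64, 28.18, 16.91, 22.55, 28.18, 22.55]
χ² = (25−5.64)²/5.64 + (34−28.18)²/28.18 + (9−16.91)²/16.91 + (5−22.55)²/22.55 + (17−28.18)²/28.18 + (34−22.55)²/22.55 = 95.3347
df = 5
p-value (upper-tail) = 0.00000
At α=0.01: p < α → reject H₀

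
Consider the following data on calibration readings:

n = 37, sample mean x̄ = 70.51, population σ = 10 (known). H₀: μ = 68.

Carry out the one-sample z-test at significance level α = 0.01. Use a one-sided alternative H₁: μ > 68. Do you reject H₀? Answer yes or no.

SE = σ/√n = 10/√37 = 1.6440
z = (x̄−μ₀)/SE = (70.51−68)/1.6440 = 1.5268
p-value (one-sided, H₁ greater) = 0.06341
At α=0.01: p ≥ α → fail to reject H₀

reject H₀: no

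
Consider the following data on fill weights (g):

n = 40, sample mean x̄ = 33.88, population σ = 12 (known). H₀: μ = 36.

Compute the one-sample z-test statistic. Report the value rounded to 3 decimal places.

test statistic = -1.117

SE = σ/√n = 12/√40 = 1.8974
z = (x̄−μ₀)/SE = (33.88−36)/1.8974 = -1.1173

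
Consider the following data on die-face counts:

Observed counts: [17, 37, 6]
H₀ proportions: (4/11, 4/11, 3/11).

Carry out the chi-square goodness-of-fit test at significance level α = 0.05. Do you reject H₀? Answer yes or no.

n = 60; E_i = n·p_i = [21.82, 21.82, 16.36]
χ² = (17−21.82)²/21.82 + (37−21.82)²/21.82 + (6−16.36)²/16.36 = 18.1917
df = 2
p-value (upper-tail) = 0.00011
At α=0.05: p < α → reject H₀

reject H₀: yes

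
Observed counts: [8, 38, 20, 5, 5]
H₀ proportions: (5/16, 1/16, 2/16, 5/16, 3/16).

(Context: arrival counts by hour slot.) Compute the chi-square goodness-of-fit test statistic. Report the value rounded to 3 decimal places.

test statistic = 275.607

n = 76; E_i = n·p_i = [23.75, 4.75, 9.50, 23.75, 14.25]
χ² = (8−23.75)²/23.75 + (38−4.75)²/4.75 + (20−9.50)²/9.50 + (5−23.75)²/23.75 + (5−14.25)²/14.25 = 275.6070
df = 4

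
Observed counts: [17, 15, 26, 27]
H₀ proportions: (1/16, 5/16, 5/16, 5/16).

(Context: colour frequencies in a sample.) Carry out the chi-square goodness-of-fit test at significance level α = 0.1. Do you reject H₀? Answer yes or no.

reject H₀: yes

n = 85; E_i = n·p_i = [5.31, 26.56, 26.56, 26.56]
χ² = (17−5.31)²/5.31 + (15−26.56)²/26.56 + (26−26.56)²/26.56 + (27−26.56)²/26.56 = 30.7647
df = 3
p-value (upper-tail) = 0.00000
At α=0.1: p < α → reject H₀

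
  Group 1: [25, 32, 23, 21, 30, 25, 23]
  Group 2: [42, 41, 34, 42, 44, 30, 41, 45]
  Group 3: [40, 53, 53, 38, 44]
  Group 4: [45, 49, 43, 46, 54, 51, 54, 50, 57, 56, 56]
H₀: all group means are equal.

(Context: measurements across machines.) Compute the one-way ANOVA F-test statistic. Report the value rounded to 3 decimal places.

Group means [25.57, 39.88, 45.60, 51.00], grand mean 41.516
SSB = Σnᵢ(x̄ᵢ−x̄)² = 2873.953; SSW = ΣΣ(x−x̄ᵢ)² = 717.789
MSB = 2873.953/3 = 957.9842; MSW = 717.789/27 = 26.5848
F = MSB/MSW = 36.0351
df = (3, 27)

test statistic = 36.035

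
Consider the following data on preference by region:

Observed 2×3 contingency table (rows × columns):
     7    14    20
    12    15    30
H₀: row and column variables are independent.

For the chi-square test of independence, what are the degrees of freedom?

df = (r−1)(c−1) = (2−1)·(3−1) = 2

degrees of freedom = 2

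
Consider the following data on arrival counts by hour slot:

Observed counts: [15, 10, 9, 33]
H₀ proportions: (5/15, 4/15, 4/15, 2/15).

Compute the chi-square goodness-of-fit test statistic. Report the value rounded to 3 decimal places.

n = 67; E_i = n·p_i = [22.33, 17.87, 17.87, 8.93]
χ² = (15−22.33)²/22.33 + (10−17.87)²/17.87 + (9−17.87)²/17.87 + (33−8.93)²/8.93 = 75.1082
df = 3

test statistic = 75.108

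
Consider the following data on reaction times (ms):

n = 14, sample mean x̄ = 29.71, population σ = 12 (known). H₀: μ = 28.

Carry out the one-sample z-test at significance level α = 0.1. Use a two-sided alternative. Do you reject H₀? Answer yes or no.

SE = σ/√n = 12/√14 = 3.2071
z = (x̄−μ₀)/SE = (29.71−28)/3.2071 = 0.5332
p-value (two-sided) = 0.59390
At α=0.1: p ≥ α → fail to reject H₀

reject H₀: no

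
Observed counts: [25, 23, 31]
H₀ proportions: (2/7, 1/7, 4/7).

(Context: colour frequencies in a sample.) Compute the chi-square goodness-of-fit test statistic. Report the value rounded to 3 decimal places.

n = 79; E_i = n·p_i = [22.57, 11.29, 45.14]
χ² = (25−22.57)²/22.57 + (23−11.29)²/11.29 + (31−45.14)²/45.14 = 16.8513
df = 2

test statistic = 16.851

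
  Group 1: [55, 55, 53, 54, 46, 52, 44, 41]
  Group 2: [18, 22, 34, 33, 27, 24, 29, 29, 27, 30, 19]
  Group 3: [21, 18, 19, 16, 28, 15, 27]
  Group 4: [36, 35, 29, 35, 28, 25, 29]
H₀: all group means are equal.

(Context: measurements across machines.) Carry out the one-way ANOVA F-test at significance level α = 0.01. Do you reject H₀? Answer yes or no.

Group means [50.00, 26.55, 20.57, 31.00], grand mean 31.909
SSB = Σnᵢ(x̄ᵢ−x̄)² = 3840.286; SSW = ΣΣ(x−x̄ᵢ)² = 758.442
MSB = 3840.286/3 = 1280.0952; MSW = 758.442/29 = 26.1532
F = MSB/MSW = 48.9461
df = (3, 29)
p-value (upper-tail) = 0.00000
At α=0.01: p < α → reject H₀

reject H₀: yes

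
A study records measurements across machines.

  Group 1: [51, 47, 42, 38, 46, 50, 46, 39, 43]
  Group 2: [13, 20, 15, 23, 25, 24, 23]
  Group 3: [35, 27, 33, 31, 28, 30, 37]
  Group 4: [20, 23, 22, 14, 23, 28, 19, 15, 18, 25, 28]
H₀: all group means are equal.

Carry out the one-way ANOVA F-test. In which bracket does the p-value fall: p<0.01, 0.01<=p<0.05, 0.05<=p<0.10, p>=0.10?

p-value bracket: p<0.01

Group means [44.67, 20.43, 31.57, 21.36], grand mean 29.441
SSB = Σnᵢ(x̄ᵢ−x̄)² = 3404.408; SSW = ΣΣ(x−x̄ᵢ)² = 595.974
MSB = 3404.408/3 = 1134.8028; MSW = 595.974/30 = 19.8658
F = MSB/MSW = 57.1234
df = (3, 30)
p-value (upper-tail) = 0.00000
→ bracket: p<0.01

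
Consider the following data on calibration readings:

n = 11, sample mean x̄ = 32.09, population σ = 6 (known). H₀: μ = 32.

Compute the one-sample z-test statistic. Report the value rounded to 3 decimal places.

test statistic = 0.050

SE = σ/√n = 6/√11 = 1.8091
z = (x̄−μ₀)/SE = (32.09−32)/1.8091 = 0.0497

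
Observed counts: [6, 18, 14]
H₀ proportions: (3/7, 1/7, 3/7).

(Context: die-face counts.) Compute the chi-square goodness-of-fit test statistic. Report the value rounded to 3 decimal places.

test statistic = 35.930

n = 38; E_i = n·p_i = [16.29, 5.43, 16.29]
χ² = (6−16.29)²/16.29 + (18−5.43)²/5.43 + (14−16.29)²/16.29 = 35.9298
df = 2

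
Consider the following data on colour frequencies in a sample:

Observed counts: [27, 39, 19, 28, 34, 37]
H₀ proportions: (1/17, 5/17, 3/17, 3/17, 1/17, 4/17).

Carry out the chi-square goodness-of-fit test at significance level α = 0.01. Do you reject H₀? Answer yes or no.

n = 184; E_i = n·p_i = [10.82, 54.12, 32.47, 32.47, 10.82, 43.29]
χ² = (27−10.82)²/10.82 + (39−54.12)²/54.12 + (19−32.47)²/32.47 + (28−32.47)²/32.47 + (34−10.82)²/10.82 + (37−43.29)²/43.29 = 85.1466
df = 5
p-value (upper-tail) = 0.00000
At α=0.01: p < α → reject H₀

reject H₀: yes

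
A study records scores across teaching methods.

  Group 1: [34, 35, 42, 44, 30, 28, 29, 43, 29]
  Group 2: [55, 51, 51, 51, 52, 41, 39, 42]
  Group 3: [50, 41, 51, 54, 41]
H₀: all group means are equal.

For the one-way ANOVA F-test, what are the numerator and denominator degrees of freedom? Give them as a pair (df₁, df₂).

k = 3 groups, N = 22 total
df = (k−1, N−k) = (3−1, 22−3) = (2, 19)

degrees of freedom = [2, 19]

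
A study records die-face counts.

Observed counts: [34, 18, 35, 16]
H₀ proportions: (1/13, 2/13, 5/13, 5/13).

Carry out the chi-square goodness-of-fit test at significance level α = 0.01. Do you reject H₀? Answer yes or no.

n = 103; E_i = n·p_i = [7.92, 15.85, 39.62, 39.62]
χ² = (34−7.92)²/7.92 + (18−15.85)²/15.85 + (35−39.62)²/39.62 + (16−39.62)²/39.62 = 100.7340
df = 3
p-value (upper-tail) = 0.00000
At α=0.01: p < α → reject H₀

reject H₀: yes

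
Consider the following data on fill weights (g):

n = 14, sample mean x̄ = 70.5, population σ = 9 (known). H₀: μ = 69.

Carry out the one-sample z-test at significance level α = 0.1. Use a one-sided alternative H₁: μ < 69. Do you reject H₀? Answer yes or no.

SE = σ/√n = 9/√14 = 2.4054
z = (x̄−μ₀)/SE = (70.5−69)/2.4054 = 0.6236
p-value (one-sided, H₁ less) = 0.73356
At α=0.1: p ≥ α → fail to reject H₀

reject H₀: no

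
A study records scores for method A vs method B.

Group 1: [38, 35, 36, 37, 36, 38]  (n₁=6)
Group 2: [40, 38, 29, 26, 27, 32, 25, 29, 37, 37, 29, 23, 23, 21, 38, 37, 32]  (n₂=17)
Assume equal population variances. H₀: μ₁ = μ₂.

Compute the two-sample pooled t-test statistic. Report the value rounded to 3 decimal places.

x̄₁=36.667, s₁=1.211, n₁=6
x̄₂=30.765, s₂=6.149, n₂=17
s_p² = [5·1.211² + 16·6.149²]/21 = 29.1615
SE = √(s_p²·(1/6+1/17)) = 2.5643
t = (36.667−30.765)/2.5643 = 2.3016
df = 21

test statistic = 2.302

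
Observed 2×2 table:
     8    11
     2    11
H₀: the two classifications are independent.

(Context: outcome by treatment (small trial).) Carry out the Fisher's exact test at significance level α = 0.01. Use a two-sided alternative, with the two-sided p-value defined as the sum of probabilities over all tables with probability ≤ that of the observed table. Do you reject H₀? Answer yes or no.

Margins: r₁=19, r₂=13, c₁=10, c₂=22, n=32
p_obs = C(19,8)·C(13,2)/C(32,10); sum pmf over tables with pmf ≤ p_obs
p-value (two-sided) = 0.14083
At α=0.01: p ≥ α → fail to reject H₀

reject H₀: no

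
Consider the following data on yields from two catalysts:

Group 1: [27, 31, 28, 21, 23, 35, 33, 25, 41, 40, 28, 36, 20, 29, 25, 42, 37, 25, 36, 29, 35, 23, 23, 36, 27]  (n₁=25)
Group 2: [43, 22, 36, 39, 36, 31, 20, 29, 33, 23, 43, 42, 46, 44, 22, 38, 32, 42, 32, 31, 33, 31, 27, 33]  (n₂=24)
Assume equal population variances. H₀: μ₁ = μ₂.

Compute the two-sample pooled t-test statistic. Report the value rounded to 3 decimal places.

x̄₁=30.200, s₁=6.494, n₁=25
x̄₂=33.667, s₂=7.510, n₂=24
s_p² = [24·6.494² + 23·7.510²]/47 = 49.1348
SE = √(s_p²·(1/25+1/24)) = 2.0032
t = (30.200−33.667)/2.0032 = -1.7306
df = 47

test statistic = -1.731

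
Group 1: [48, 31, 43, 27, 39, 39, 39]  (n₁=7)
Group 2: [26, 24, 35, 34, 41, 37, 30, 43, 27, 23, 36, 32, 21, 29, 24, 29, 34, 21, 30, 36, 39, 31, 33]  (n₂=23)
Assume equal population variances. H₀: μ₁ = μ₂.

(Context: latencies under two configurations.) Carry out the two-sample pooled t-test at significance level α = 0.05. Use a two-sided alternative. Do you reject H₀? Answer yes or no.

x̄₁=38.000, s₁=7.047, n₁=7
x̄₂=31.087, s₂=6.201, n₂=23
s_p² = [6·7.047² + 22·6.201²]/28 = 40.8509
SE = √(s_p²·(1/7+1/23)) = 2.7590
t = (38.000−31.087)/2.7590 = 2.5057
df = 28
p-value (two-sided) = 0.01831
At α=0.05: p < α → reject H₀

reject H₀: yes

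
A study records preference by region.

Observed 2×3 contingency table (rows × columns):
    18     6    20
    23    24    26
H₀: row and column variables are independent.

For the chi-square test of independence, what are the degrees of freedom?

df = (r−1)(c−1) = (2−1)·(3−1) = 2

degrees of freedom = 2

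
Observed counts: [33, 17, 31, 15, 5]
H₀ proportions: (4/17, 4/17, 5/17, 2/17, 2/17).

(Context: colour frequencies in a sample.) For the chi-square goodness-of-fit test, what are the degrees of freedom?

degrees of freedom = 4

df = k − 1 = 5 − 1 = 4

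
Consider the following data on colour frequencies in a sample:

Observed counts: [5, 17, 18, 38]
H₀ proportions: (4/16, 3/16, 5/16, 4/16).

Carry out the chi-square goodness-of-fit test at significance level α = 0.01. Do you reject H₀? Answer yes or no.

n = 78; E_i = n·p_i = [19.50, 14.62, 24.38, 19.50]
χ² = (5−19.50)²/19.50 + (17−14.62)²/14.62 + (18−24.38)²/24.38 + (38−19.50)²/19.50 = 30.3863
df = 3
p-value (upper-tail) = 0.00000
At α=0.01: p < α → reject H₀

reject H₀: yes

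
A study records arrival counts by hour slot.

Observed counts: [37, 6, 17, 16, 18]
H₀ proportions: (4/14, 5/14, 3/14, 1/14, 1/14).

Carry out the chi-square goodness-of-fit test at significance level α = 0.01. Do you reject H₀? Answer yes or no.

reject H₀: yes

n = 94; E_i = n·p_i = [26.86, 33.57, 20.14, 6.71, 6.71]
χ² = (37−26.86)²/26.86 + (6−33.57)²/33.57 + (17−20.14)²/20.14 + (16−6.71)²/6.71 + (18−6.71)²/6.71 = 58.7762
df = 4
p-value (upper-tail) = 0.00000
At α=0.01: p < α → reject H₀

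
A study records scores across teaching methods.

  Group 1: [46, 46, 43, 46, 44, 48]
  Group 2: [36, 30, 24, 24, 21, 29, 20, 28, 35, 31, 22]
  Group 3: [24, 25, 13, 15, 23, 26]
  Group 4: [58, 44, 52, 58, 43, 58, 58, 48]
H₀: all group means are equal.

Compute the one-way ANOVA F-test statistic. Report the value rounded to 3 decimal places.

test statistic = 56.564

Group means [45.50, 27.27, 21.00, 52.38], grand mean 36.065
SSB = Σnᵢ(x̄ᵢ−x̄)² = 4874.314; SSW = ΣΣ(x−x̄ᵢ)² = 775.557
MSB = 4874.314/3 = 1624.7714; MSW = 775.557/27 = 28.7243
F = MSB/MSW = 56.5643
df = (3, 27)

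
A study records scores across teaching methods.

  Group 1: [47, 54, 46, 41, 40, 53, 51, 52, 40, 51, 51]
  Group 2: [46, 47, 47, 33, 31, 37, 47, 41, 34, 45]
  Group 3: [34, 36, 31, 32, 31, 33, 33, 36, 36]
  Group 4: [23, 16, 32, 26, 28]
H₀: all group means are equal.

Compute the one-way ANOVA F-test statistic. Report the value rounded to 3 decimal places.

Group means [47.82, 40.80, 33.56, 25.00], grand mean 38.886
SSB = Σnᵢ(x̄ᵢ−x̄)² = 2134.084; SSW = ΣΣ(x−x̄ᵢ)² = 841.459
MSB = 2134.084/3 = 711.3614; MSW = 841.459/31 = 27.1438
F = MSB/MSW = 26.2071
df = (3, 31)

test statistic = 26.207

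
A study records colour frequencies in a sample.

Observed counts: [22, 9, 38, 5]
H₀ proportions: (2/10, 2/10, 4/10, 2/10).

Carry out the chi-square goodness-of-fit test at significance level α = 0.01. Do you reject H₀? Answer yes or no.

n = 74; E_i = n·p_i = [14.80, 14.80, 29.60, 14.80]
χ² = (22−14.80)²/14.80 + (9−14.80)²/14.80 + (38−29.60)²/29.60 + (5−14.80)²/14.80 = 14.6486
df = 3
p-value (upper-tail) = 0.00214
At α=0.01: p < α → reject H₀

reject H₀: yes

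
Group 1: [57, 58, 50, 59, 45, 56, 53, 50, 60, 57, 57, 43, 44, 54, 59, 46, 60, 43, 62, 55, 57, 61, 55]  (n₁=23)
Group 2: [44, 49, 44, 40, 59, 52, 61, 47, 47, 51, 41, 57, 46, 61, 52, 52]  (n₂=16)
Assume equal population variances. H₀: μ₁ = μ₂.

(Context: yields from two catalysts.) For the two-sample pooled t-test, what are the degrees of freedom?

df = n₁ + n₂ − 2 = 23 + 16 − 2 = 37

degrees of freedom = 37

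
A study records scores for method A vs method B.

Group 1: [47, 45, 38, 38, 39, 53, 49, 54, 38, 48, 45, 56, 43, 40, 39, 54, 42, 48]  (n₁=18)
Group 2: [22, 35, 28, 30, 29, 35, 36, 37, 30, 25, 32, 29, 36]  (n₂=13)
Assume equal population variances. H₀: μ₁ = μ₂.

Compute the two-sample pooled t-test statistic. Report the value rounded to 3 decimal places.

test statistic = 7.051

x̄₁=45.333, s₁=6.136, n₁=18
x̄₂=31.077, s₂=4.609, n₂=13
s_p² = [17·6.136² + 12·4.609²]/29 = 30.8594
SE = √(s_p²·(1/18+1/13)) = 2.0219
t = (45.333−31.077)/2.0219 = 7.0509
df = 29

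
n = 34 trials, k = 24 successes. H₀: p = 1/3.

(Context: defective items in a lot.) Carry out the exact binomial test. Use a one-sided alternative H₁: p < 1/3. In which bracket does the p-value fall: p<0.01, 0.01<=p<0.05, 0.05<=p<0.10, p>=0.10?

Exact binomial: n=34, k=24, p₀=1/3=0.3333
P(X≤24) from Σ C(n,i)·p₀^i·(1−p₀)^(n−i)
p-value (one-sided, H₁ less) = 1.00000
→ bracket: p>=0.10

p-value bracket: p>=0.10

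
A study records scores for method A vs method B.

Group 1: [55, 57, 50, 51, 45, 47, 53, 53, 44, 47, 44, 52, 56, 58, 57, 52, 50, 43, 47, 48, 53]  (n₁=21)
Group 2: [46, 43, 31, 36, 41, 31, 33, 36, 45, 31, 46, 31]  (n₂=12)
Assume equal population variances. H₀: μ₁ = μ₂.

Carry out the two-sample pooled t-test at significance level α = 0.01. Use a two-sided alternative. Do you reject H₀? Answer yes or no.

x̄₁=50.571, s₁=4.632, n₁=21
x̄₂=37.500, s₂=6.303, n₂=12
s_p² = [20·4.632² + 11·6.303²]/31 = 27.9401
SE = √(s_p²·(1/21+1/12)) = 1.9128
t = (50.571−37.500)/1.9128 = 6.8336
df = 31
p-value (two-sided) = 0.00000
At α=0.01: p < α → reject H₀

reject H₀: yes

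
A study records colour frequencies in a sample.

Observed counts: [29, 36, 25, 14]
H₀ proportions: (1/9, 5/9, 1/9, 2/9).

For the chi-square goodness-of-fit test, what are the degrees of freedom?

df = k − 1 = 4 − 1 = 3

degrees of freedom = 3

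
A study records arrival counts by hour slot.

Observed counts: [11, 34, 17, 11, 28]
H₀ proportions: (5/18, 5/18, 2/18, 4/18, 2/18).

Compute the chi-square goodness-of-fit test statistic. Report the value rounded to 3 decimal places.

n = 101; E_i = n·p_i = [28.06, 28.06, 11.22, 22.44, 11.22]
χ² = (11−28.06)²/28.06 + (34−28.06)²/28.06 + (17−11.22)²/11.22 + (11−22.44)²/22.44 + (28−11.22)²/11.22 = 45.5218
df = 4

test statistic = 45.522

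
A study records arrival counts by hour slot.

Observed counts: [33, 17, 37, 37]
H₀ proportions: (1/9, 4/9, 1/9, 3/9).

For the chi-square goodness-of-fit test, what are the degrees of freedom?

df = k − 1 = 4 − 1 = 3

degrees of freedom = 3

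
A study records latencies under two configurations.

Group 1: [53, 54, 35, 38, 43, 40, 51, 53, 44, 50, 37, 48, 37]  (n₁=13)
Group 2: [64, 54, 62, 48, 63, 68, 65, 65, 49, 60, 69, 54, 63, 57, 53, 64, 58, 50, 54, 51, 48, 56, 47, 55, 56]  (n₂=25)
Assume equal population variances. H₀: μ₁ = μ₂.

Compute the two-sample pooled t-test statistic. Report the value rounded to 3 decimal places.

x̄₁=44.846, s₁=6.986, n₁=13
x̄₂=57.320, s₂=6.631, n₂=25
s_p² = [12·6.986² + 24·6.631²]/36 = 45.5870
SE = √(s_p²·(1/13+1/25)) = 2.3087
t = (44.846−57.320)/2.3087 = -5.4029
df = 36

test statistic = -5.403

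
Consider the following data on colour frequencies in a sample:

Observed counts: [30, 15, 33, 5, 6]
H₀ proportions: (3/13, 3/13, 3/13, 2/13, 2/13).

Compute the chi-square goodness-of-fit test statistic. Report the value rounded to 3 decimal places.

test statistic = 23.253

n = 89; E_i = n·p_i = [20.54, 20.54, 20.54, 13.69, 13.69]
χ² = (30−20.54)²/20.54 + (15−20.54)²/20.54 + (33−20.54)²/20.54 + (5−13.69)²/13.69 + (6−13.69)²/13.69 = 23.2528
df = 4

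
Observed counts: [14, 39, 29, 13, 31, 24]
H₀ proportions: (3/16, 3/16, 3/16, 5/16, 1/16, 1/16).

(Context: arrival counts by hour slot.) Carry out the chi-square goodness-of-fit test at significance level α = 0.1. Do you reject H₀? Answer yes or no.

n = 150; E_i = n·p_i = [28.12, 28.12, 28.12, 46.88, 9.38, 9.38]
χ² = (14−28.12)²/28.12 + (39−28.12)²/28.12 + (29−28.12)²/28.12 + (13−46.88)²/46.88 + (31−9.38)²/9.38 + (24−9.38)²/9.38 = 108.5031
df = 5
p-value (upper-tail) = 0.00000
At α=0.1: p < α → reject H₀

reject H₀: yes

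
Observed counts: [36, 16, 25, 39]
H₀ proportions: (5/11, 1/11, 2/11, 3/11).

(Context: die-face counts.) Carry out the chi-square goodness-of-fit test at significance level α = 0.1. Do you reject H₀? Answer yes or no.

reject H₀: yes

n = 116; E_i = n·p_i = [52.73, 10.55, 21.09, 31.64]
χ² = (36−52.73)²/52.73 + (16−10.55)²/10.55 + (25−21.09)²/21.09 + (39−31.64)²/31.64 = 10.5664
df = 3
p-value (upper-tail) = 0.01432
At α=0.1: p < α → reject H₀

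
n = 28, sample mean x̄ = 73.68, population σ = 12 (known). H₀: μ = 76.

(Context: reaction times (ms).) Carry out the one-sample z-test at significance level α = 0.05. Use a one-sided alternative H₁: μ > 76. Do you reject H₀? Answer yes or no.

SE = σ/√n = 12/√28 = 2.2678
z = (x̄−μ₀)/SE = (73.68−76)/2.2678 = -1.0230
p-value (one-sided, H₁ greater) = 0.84685
At α=0.05: p ≥ α → fail to reject H₀

reject H₀: no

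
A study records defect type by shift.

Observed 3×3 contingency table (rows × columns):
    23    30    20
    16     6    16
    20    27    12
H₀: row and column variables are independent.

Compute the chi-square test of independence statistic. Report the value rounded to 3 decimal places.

test statistic = 10.902

Row totals [73, 38, 59], col totals [59, 63, 48], n=170
χ² = (23−25.34)²/25.34 + (30−27.05)²/27.05 + (20−20.61)²/20.61 + (16−13.19)²/13.19 + (6−14.08)²/14.08 + (16−10.73)²/10.73 + (20−20.48)²/20.48 + (27−21.86)²/21.86 + (12−16.66)²/16.66 = 10.9018
df = 4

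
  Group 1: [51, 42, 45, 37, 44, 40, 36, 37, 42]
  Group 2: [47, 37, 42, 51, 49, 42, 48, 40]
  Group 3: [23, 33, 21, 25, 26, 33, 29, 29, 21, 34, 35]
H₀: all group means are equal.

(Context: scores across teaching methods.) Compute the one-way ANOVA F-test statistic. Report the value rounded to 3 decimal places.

Group means [41.56, 44.50, 28.09], grand mean 37.107
SSB = Σnᵢ(x̄ᵢ−x̄)² = 1509.547; SSW = ΣΣ(x−x̄ᵢ)² = 625.131
MSB = 1509.547/2 = 754.7736; MSW = 625.131/25 = 25.0053
F = MSB/MSW = 30.1846
df = (2, 25)

test statistic = 30.185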